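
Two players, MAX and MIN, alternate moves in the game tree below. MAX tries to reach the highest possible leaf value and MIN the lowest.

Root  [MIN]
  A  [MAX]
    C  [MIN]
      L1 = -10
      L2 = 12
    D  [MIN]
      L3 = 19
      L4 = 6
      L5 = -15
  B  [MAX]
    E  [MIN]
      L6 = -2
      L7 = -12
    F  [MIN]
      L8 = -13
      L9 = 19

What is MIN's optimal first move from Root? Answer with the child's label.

C (MIN): min(-10, 12) = -10
D (MIN): min(19, 6, -15) = -15
A (MAX): max(-10, -15) = -10
E (MIN): min(-2, -12) = -12
F (MIN): min(-13, 19) = -13
B (MAX): max(-12, -13) = -12
Root (MIN): min(-10, -12) = -12
MIN at Root wants the lowest of {A=-10, B=-12}, so chooses B.

B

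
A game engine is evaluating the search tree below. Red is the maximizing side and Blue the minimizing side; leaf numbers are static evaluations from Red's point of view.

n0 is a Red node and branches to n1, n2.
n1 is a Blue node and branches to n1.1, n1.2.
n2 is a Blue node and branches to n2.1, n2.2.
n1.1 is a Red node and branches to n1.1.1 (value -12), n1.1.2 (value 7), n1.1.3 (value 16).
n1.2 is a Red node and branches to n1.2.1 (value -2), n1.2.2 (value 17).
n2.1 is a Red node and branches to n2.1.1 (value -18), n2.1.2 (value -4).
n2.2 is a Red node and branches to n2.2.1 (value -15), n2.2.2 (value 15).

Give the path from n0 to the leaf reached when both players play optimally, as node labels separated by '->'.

n1.1 (Red): max(-12, 7, 16) = 16
n1.2 (Red): max(-2, 17) = 17
n1 (Blue): min(16, 17) = 16
n2.1 (Red): max(-18, -4) = -4
n2.2 (Red): max(-15, 15) = 15
n2 (Blue): min(-4, 15) = -4
n0 (Red): max(16, -4) = 16
At n0, Red picks n1 (highest: 16).
At n1, Blue picks n1.1 (lowest: 16).
At n1.1, Red picks n1.1.3 (highest: 16).
Terminal value 16.

n0 -> n1 -> n1.1 -> n1.1.3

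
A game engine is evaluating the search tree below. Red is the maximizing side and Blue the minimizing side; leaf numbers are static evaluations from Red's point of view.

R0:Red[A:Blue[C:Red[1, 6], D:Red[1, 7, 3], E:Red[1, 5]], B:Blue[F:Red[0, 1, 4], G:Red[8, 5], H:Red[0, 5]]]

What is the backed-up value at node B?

4

F (Red): max(0, 1, 4) = 4
G (Red): max(8, 5) = 8
H (Red): max(0, 5) = 5
B (Blue): min(4, 8, 5) = 4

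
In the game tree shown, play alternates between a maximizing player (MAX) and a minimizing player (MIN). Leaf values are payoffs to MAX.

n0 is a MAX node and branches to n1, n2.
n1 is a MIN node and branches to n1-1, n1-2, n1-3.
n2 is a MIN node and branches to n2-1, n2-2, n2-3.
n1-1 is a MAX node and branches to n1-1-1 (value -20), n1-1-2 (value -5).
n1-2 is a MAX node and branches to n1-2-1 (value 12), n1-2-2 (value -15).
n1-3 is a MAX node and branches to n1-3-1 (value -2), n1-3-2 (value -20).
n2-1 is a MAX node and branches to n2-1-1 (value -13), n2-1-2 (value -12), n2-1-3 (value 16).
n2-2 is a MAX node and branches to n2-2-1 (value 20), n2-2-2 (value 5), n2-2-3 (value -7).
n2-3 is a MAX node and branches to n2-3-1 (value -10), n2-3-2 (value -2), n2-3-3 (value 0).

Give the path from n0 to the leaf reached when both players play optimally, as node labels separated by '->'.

n0 -> n2 -> n2-3 -> n2-3-3

n1-1 (MAX): max(-20, -5) = -5
n1-2 (MAX): max(12, -15) = 12
n1-3 (MAX): max(-2, -20) = -2
n1 (MIN): min(-5, 12, -2) = -5
n2-1 (MAX): max(-13, -12, 16) = 16
n2-2 (MAX): max(20, 5, -7) = 20
n2-3 (MAX): max(-10, -2, 0) = 0
n2 (MIN): min(16, 20, 0) = 0
n0 (MAX): max(-5, 0) = 0
At n0, MAX picks n2 (highest: 0).
At n2, MIN picks n2-3 (lowest: 0).
At n2-3, MAX picks n2-3-3 (highest: 0).
Terminal value 0.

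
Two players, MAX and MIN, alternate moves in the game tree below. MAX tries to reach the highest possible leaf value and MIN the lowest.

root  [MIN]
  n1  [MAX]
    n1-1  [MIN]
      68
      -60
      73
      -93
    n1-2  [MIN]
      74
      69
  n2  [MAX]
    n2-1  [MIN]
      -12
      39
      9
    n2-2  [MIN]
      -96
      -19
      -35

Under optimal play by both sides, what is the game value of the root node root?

-12

n1-1 (MIN): min(68, -60, 73, -93) = -93
n1-2 (MIN): min(74, 69) = 69
n1 (MAX): max(-93, 69) = 69
n2-1 (MIN): min(-12, 39, 9) = -12
n2-2 (MIN): min(-96, -19, -35) = -96
n2 (MAX): max(-12, -96) = -12
root (MIN): min(69, -12) = -12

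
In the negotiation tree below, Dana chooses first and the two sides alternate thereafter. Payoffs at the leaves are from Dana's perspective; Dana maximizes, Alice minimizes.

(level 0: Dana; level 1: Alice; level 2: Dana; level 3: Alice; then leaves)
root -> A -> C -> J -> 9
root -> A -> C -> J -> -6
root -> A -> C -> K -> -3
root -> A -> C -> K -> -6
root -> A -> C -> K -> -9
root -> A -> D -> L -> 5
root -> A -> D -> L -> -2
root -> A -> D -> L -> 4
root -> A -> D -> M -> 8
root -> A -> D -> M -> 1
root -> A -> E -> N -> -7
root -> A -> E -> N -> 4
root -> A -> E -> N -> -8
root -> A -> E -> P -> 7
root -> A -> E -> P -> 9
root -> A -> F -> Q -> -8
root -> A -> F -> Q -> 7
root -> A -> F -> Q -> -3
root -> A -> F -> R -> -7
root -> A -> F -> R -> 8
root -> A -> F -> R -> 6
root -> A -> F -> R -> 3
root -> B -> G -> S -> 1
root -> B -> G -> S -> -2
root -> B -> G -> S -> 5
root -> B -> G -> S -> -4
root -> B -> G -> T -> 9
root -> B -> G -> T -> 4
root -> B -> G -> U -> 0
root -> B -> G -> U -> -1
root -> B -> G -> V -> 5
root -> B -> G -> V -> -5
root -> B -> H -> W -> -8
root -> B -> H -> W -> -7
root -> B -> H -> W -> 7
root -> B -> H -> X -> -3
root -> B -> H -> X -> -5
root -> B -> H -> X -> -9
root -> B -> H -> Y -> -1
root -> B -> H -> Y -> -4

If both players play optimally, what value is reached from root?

-4

J (Alice): min(9, -6) = -6
K (Alice): min(-3, -6, -9) = -9
C (Dana): max(-6, -9) = -6
L (Alice): min(5, -2, 4) = -2
M (Alice): min(8, 1) = 1
D (Dana): max(-2, 1) = 1
N (Alice): min(-7, 4, -8) = -8
P (Alice): min(7, 9) = 7
E (Dana): max(-8, 7) = 7
Q (Alice): min(-8, 7, -3) = -8
R (Alice): min(-7, 8, 6, 3) = -7
F (Dana): max(-8, -7) = -7
A (Alice): min(-6, 1, 7, -7) = -7
S (Alice): min(1, -2, 5, -4) = -4
T (Alice): min(9, 4) = 4
U (Alice): min(0, -1) = -1
V (Alice): min(5, -5) = -5
G (Dana): max(-4, 4, -1, -5) = 4
W (Alice): min(-8, -7, 7) = -8
X (Alice): min(-3, -5, -9) = -9
Y (Alice): min(-1, -4) = -4
H (Dana): max(-8, -9, -4) = -4
B (Alice): min(4, -4) = -4
root (Dana): max(-7, -4) = -4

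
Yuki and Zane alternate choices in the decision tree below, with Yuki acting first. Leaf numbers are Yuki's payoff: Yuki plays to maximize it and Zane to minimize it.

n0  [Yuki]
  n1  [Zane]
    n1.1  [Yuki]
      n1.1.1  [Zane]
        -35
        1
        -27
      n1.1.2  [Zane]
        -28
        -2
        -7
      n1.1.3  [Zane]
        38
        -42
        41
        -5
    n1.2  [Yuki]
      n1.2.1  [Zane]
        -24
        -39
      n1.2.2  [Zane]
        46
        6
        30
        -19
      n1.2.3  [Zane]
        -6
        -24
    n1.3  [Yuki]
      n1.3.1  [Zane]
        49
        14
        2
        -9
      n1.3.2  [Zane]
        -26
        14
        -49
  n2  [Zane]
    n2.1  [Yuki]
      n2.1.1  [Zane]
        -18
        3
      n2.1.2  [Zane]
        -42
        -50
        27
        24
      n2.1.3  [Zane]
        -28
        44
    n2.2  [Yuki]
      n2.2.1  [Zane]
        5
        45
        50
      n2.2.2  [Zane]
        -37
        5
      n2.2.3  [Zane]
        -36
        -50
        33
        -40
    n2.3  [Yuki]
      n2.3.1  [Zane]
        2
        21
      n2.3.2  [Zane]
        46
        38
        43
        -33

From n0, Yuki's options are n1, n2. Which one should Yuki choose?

n1.1.1 (Zane): min(-35, 1, -27) = -35
n1.1.2 (Zane): min(-28, -2, -7) = -28
n1.1.3 (Zane): min(38, -42, 41, -5) = -42
n1.1 (Yuki): max(-35, -28, -42) = -28
n1.2.1 (Zane): min(-24, -39) = -39
n1.2.2 (Zane): min(46, 6, 30, -19) = -19
n1.2.3 (Zane): min(-6, -24) = -24
n1.2 (Yuki): max(-39, -19, -24) = -19
n1.3.1 (Zane): min(49, 14, 2, -9) = -9
n1.3.2 (Zane): min(-26, 14, -49) = -49
n1.3 (Yuki): max(-9, -49) = -9
n1 (Zane): min(-28, -19, -9) = -28
n2.1.1 (Zane): min(-18, 3) = -18
n2.1.2 (Zane): min(-42, -50, 27, 24) = -50
n2.1.3 (Zane): min(-28, 44) = -28
n2.1 (Yuki): max(-18, -50, -28) = -18
n2.2.1 (Zane): min(5, 45, 50) = 5
n2.2.2 (Zane): min(-37, 5) = -37
n2.2.3 (Zane): min(-36, -50, 33, -40) = -50
n2.2 (Yuki): max(5, -37, -50) = 5
n2.3.1 (Zane): min(2, 21) = 2
n2.3.2 (Zane): min(46, 38, 43, -33) = -33
n2.3 (Yuki): max(2, -33) = 2
n2 (Zane): min(-18, 5, 2) = -18
n0 (Yuki): max(-28, -18) = -18
Yuki at n0 wants the highest of {n1=-28, n2=-18}, so chooses n2.

n2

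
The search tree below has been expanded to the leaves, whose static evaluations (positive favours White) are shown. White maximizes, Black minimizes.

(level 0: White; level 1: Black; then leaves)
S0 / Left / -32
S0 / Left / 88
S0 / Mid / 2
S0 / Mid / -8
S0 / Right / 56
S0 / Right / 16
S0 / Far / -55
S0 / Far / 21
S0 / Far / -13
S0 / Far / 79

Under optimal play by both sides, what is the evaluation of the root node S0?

Left (Black): min(-32, 88) = -32
Mid (Black): min(2, -8) = -8
Right (Black): min(56, 16) = 16
Far (Black): min(-55, 21, -13, 79) = -55
S0 (White): max(-32, -8, 16, -55) = 16

16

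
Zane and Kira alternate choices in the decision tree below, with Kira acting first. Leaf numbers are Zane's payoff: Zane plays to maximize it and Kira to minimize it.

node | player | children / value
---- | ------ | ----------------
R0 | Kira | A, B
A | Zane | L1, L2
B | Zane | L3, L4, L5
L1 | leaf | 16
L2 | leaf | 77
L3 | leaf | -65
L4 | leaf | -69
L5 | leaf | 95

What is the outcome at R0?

A (Zane): max(16, 77) = 77
B (Zane): max(-65, -69, 95) = 95
R0 (Kira): min(77, 95) = 77

77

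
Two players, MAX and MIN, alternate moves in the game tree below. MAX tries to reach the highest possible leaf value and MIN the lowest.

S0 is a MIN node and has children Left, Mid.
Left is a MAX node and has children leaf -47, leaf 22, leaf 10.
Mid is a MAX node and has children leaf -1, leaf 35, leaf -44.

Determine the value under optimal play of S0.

Left (MAX): max(-47, 22, 10) = 22
Mid (MAX): max(-1, 35, -44) = 35
S0 (MIN): min(22, 35) = 22

22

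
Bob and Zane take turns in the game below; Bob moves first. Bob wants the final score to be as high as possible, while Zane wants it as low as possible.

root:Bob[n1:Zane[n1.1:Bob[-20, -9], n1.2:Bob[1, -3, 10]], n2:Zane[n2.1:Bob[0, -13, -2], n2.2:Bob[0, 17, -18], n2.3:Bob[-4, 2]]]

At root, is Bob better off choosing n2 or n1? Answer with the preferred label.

n2.1 (Bob): max(0, -13, -2) = 0
n2.2 (Bob): max(0, 17, -18) = 17
n2.3 (Bob): max(-4, 2) = 2
n2 (Zane): min(0, 17, 2) = 0
n1.1 (Bob): max(-20, -9) = -9
n1.2 (Bob): max(1, -3, 10) = 10
n1 (Zane): min(-9, 10) = -9
Bob prefers the higher value; n2=0, n1=-9. n2 is better since 0 > -9.

n2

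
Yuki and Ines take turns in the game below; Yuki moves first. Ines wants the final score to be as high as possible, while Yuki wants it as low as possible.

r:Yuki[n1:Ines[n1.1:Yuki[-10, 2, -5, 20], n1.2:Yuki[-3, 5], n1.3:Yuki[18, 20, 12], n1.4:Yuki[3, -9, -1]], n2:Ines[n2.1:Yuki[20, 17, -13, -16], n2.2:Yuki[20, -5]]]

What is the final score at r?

n1.1 (Yuki): min(-10, 2, -5, 20) = -10
n1.2 (Yuki): min(-3, 5) = -3
n1.3 (Yuki): min(18, 20, 12) = 12
n1.4 (Yuki): min(3, -9, -1) = -9
n1 (Ines): max(-10, -3, 12, -9) = 12
n2.1 (Yuki): min(20, 17, -13, -16) = -16
n2.2 (Yuki): min(20, -5) = -5
n2 (Ines): max(-16, -5) = -5
r (Yuki): min(12, -5) = -5

-5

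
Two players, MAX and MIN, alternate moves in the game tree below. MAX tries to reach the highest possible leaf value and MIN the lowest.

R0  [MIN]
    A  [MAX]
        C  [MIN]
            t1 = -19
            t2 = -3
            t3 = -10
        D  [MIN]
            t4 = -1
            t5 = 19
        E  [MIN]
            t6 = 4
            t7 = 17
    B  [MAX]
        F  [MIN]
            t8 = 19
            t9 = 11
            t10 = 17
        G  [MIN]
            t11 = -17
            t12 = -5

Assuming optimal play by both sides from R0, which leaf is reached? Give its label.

C (MIN): min(-19, -3, -10) = -19
D (MIN): min(-1, 19) = -1
E (MIN): min(4, 17) = 4
A (MAX): max(-19, -1, 4) = 4
F (MIN): min(19, 11, 17) = 11
G (MIN): min(-17, -5) = -17
B (MAX): max(11, -17) = 11
R0 (MIN): min(4, 11) = 4
At R0, MIN picks A (lowest: 4).
At A, MAX picks E (highest: 4).
At E, MIN picks t6 (lowest: 4).
Terminal value 4.

t6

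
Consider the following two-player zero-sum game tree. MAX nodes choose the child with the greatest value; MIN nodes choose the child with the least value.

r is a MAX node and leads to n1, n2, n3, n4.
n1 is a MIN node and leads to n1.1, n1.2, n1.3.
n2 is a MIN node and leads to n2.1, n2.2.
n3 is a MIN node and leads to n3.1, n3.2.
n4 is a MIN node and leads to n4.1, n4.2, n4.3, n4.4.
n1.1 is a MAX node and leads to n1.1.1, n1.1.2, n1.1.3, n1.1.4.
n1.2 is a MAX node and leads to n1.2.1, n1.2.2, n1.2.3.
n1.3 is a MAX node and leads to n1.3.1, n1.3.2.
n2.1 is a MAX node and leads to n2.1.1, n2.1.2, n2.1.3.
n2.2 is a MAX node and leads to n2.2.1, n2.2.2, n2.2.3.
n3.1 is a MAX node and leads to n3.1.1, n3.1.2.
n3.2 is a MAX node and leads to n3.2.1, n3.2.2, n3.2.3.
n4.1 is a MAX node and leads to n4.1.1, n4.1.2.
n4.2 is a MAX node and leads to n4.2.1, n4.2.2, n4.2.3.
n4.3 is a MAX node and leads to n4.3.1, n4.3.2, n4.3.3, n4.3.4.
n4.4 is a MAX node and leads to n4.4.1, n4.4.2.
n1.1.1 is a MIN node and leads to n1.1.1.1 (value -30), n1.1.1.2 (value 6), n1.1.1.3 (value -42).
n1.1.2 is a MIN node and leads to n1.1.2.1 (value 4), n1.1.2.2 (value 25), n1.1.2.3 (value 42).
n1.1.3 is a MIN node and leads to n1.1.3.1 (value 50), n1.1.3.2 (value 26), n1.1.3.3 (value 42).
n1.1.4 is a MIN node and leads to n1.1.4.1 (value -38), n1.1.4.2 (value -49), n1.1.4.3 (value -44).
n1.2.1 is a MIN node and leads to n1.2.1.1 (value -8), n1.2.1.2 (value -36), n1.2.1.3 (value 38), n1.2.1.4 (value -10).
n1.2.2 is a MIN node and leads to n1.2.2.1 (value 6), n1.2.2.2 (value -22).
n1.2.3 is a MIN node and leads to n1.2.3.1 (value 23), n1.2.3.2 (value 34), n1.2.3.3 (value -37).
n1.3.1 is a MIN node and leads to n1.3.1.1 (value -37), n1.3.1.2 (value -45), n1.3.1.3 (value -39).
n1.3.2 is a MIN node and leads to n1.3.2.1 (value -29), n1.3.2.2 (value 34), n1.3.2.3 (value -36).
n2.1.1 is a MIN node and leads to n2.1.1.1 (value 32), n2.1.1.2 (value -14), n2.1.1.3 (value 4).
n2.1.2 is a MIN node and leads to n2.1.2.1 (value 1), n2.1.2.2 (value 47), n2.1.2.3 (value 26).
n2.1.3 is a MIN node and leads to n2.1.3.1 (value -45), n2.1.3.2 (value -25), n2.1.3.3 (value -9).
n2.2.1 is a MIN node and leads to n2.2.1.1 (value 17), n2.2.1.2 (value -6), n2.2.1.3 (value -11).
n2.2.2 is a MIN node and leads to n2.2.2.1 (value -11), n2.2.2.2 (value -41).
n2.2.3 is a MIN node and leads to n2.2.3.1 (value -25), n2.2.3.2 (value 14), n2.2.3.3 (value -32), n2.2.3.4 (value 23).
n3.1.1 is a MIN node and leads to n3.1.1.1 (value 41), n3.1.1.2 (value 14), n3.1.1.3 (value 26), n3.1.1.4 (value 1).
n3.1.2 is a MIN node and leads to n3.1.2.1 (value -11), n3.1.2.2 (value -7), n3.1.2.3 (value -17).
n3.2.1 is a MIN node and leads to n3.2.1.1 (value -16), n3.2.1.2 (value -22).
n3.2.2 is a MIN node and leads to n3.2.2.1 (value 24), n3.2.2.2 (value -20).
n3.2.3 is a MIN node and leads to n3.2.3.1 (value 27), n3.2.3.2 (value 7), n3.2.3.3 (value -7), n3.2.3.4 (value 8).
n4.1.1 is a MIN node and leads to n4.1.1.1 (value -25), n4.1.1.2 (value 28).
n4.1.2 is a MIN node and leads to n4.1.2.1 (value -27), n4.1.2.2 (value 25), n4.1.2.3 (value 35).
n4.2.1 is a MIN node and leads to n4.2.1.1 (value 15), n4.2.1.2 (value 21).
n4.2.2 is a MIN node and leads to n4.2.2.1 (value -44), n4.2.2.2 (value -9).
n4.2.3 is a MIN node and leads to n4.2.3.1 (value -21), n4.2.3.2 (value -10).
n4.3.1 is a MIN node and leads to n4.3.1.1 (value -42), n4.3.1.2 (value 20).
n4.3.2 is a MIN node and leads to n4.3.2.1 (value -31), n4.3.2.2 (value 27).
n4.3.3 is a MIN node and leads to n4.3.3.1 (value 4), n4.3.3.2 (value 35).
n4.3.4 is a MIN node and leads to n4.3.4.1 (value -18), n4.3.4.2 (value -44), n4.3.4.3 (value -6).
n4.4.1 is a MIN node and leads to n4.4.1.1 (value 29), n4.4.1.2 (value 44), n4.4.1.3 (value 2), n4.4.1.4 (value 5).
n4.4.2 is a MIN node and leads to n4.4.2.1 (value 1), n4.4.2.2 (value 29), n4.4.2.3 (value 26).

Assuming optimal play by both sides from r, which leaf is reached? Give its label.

n1.1.1 (MIN): min(-30, 6, -42) = -42
n1.1.2 (MIN): min(4, 25, 42) = 4
n1.1.3 (MIN): min(50, 26, 42) = 26
n1.1.4 (MIN): min(-38, -49, -44) = -49
n1.1 (MAX): max(-42, 4, 26, -49) = 26
n1.2.1 (MIN): min(-8, -36, 38, -10) = -36
n1.2.2 (MIN): min(6, -22) = -22
n1.2.3 (MIN): min(23, 34, -37) = -37
n1.2 (MAX): max(-36, -22, -37) = -22
n1.3.1 (MIN): min(-37, -45, -39) = -45
n1.3.2 (MIN): min(-29, 34, -36) = -36
n1.3 (MAX): max(-45, -36) = -36
n1 (MIN): min(26, -22, -36) = -36
n2.1.1 (MIN): min(32, -14, 4) = -14
n2.1.2 (MIN): min(1, 47, 26) = 1
n2.1.3 (MIN): min(-45, -25, -9) = -45
n2.1 (MAX): max(-14, 1, -45) = 1
n2.2.1 (MIN): min(17, -6, -11) = -11
n2.2.2 (MIN): min(-11, -41) = -41
n2.2.3 (MIN): min(-25, 14, -32, 23) = -32
n2.2 (MAX): max(-11, -41, -32) = -11
n2 (MIN): min(1, -11) = -11
n3.1.1 (MIN): min(41, 14, 26, 1) = 1
n3.1.2 (MIN): min(-11, -7, -17) = -17
n3.1 (MAX): max(1, -17) = 1
n3.2.1 (MIN): min(-16, -22) = -22
n3.2.2 (MIN): min(24, -20) = -20
n3.2.3 (MIN): min(27, 7, -7, 8) = -7
n3.2 (MAX): max(-22, -20, -7) = -7
n3 (MIN): min(1, -7) = -7
n4.1.1 (MIN): min(-25, 28) = -25
n4.1.2 (MIN): min(-27, 25, 35) = -27
n4.1 (MAX): max(-25, -27) = -25
n4.2.1 (MIN): min(15, 21) = 15
n4.2.2 (MIN): min(-44, -9) = -44
n4.2.3 (MIN): min(-21, -10) = -21
n4.2 (MAX): max(15, -44, -21) = 15
n4.3.1 (MIN): min(-42, 20) = -42
n4.3.2 (MIN): min(-31, 27) = -31
n4.3.3 (MIN): min(4, 35) = 4
n4.3.4 (MIN): min(-18, -44, -6) = -44
n4.3 (MAX): max(-42, -31, 4, -44) = 4
n4.4.1 (MIN): min(29, 44, 2, 5) = 2
n4.4.2 (MIN): min(1, 29, 26) = 1
n4.4 (MAX): max(2, 1) = 2
n4 (MIN): min(-25, 15, 4, 2) = -25
r (MAX): max(-36, -11, -7, -25) = -7
At r, MAX picks n3 (highest: -7).
At n3, MIN picks n3.2 (lowest: -7).
At n3.2, MAX picks n3.2.3 (highest: -7).
At n3.2.3, MIN picks n3.2.3.3 (lowest: -7).
Terminal value -7.

n3.2.3.3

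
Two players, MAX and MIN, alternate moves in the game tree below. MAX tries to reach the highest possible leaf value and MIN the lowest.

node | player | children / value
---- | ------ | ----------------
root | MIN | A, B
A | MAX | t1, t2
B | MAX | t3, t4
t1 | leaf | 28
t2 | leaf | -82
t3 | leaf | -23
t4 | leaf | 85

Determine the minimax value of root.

28

A (MAX): max(28, -82) = 28
B (MAX): max(-23, 85) = 85
root (MIN): min(28, 85) = 28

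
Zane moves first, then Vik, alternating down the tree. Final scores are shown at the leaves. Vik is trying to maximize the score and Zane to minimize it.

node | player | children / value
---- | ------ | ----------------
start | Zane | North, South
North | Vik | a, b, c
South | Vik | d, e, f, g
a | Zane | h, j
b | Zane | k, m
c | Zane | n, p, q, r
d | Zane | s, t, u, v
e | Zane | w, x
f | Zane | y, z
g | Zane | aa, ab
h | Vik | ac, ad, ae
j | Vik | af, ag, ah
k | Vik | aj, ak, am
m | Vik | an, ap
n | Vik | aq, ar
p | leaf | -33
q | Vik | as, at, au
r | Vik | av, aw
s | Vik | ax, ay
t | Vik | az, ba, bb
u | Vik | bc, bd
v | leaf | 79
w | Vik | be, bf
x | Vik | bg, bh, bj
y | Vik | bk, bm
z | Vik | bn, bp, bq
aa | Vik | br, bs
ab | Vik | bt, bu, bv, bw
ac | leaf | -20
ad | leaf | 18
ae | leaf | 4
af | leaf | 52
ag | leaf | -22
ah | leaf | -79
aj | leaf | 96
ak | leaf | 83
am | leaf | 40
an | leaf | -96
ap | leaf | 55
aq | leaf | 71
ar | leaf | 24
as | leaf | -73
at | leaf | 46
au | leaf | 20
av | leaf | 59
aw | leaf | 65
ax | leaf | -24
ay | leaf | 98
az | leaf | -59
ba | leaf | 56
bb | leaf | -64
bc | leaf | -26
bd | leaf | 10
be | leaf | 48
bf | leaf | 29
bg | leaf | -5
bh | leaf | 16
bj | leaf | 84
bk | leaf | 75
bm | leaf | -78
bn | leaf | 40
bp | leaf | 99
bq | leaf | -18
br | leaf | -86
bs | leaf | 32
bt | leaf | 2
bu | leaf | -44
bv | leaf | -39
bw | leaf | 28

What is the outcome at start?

55

h (Vik): max(-20, 18, 4) = 18
j (Vik): max(52, -22, -79) = 52
a (Zane): min(18, 52) = 18
k (Vik): max(96, 83, 40) = 96
m (Vik): max(-96, 55) = 55
b (Zane): min(96, 55) = 55
n (Vik): max(71, 24) = 71
q (Vik): max(-73, 46, 20) = 46
r (Vik): max(59, 65) = 65
c (Zane): min(71, -33, 46, 65) = -33
North (Vik): max(18, 55, -33) = 55
s (Vik): max(-24, 98) = 98
t (Vik): max(-59, 56, -64) = 56
u (Vik): max(-26, 10) = 10
d (Zane): min(98, 56, 10, 79) = 10
w (Vik): max(48, 29) = 48
x (Vik): max(-5, 16, 84) = 84
e (Zane): min(48, 84) = 48
y (Vik): max(75, -78) = 75
z (Vik): max(40, 99, -18) = 99
f (Zane): min(75, 99) = 75
aa (Vik): max(-86, 32) = 32
ab (Vik): max(2, -44, -39, 28) = 28
g (Zane): min(32, 28) = 28
South (Vik): max(10, 48, 75, 28) = 75
start (Zane): min(55, 75) = 55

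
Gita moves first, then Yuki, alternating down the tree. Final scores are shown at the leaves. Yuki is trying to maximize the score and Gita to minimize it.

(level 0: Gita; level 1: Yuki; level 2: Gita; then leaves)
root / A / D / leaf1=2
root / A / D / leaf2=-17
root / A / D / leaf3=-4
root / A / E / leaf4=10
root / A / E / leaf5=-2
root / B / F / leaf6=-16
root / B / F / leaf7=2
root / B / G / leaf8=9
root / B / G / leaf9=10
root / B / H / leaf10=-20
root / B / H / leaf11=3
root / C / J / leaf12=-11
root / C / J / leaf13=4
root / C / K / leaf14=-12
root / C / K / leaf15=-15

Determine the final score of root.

D (Gita): min(2, -17, -4) = -17
E (Gita): min(10, -2) = -2
A (Yuki): max(-17, -2) = -2
F (Gita): min(-16, 2) = -16
G (Gita): min(9, 10) = 9
H (Gita): min(-20, 3) = -20
B (Yuki): max(-16, 9, -20) = 9
J (Gita): min(-11, 4) = -11
K (Gita): min(-12, -15) = -15
C (Yuki): max(-11, -15) = -11
root (Gita): min(-2, 9, -11) = -11

-11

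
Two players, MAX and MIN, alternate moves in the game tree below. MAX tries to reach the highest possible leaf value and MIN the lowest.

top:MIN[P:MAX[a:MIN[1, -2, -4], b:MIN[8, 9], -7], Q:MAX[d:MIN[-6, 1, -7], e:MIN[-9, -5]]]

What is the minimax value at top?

-7

a (MIN): min(1, -2, -4) = -4
b (MIN): min(8, 9) = 8
P (MAX): max(-4, 8, -7) = 8
d (MIN): min(-6, 1, -7) = -7
e (MIN): min(-9, -5) = -9
Q (MAX): max(-7, -9) = -7
top (MIN): min(8, -7) = -7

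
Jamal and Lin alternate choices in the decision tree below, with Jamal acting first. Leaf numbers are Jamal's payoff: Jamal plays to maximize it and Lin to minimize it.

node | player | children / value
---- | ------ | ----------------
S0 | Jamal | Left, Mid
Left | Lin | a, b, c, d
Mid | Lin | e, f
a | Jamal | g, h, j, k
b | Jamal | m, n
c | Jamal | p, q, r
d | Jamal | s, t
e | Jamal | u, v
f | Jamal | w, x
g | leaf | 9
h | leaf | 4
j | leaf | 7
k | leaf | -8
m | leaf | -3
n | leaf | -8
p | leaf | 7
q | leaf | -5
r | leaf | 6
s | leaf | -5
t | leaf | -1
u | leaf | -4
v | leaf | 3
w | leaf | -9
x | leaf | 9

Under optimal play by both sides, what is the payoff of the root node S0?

3

a (Jamal): max(9, 4, 7, -8) = 9
b (Jamal): max(-3, -8) = -3
c (Jamal): max(7, -5, 6) = 7
d (Jamal): max(-5, -1) = -1
Left (Lin): min(9, -3, 7, -1) = -3
e (Jamal): max(-4, 3) = 3
f (Jamal): max(-9, 9) = 9
Mid (Lin): min(3, 9) = 3
S0 (Jamal): max(-3, 3) = 3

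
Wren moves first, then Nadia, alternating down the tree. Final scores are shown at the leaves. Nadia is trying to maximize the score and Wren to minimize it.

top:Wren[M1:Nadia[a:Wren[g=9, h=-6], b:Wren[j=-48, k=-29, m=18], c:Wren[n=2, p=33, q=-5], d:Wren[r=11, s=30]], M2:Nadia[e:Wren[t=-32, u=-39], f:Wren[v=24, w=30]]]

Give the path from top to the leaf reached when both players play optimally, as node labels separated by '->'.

top -> M1 -> d -> r

a (Wren): min(9, -6) = -6
b (Wren): min(-48, -29, 18) = -48
c (Wren): min(2, 33, -5) = -5
d (Wren): min(11, 30) = 11
M1 (Nadia): max(-6, -48, -5, 11) = 11
e (Wren): min(-32, -39) = -39
f (Wren): min(24, 30) = 24
M2 (Nadia): max(-39, 24) = 24
top (Wren): min(11, 24) = 11
At top, Wren picks M1 (lowest: 11).
At M1, Nadia picks d (highest: 11).
At d, Wren picks r (lowest: 11).
Terminal value 11.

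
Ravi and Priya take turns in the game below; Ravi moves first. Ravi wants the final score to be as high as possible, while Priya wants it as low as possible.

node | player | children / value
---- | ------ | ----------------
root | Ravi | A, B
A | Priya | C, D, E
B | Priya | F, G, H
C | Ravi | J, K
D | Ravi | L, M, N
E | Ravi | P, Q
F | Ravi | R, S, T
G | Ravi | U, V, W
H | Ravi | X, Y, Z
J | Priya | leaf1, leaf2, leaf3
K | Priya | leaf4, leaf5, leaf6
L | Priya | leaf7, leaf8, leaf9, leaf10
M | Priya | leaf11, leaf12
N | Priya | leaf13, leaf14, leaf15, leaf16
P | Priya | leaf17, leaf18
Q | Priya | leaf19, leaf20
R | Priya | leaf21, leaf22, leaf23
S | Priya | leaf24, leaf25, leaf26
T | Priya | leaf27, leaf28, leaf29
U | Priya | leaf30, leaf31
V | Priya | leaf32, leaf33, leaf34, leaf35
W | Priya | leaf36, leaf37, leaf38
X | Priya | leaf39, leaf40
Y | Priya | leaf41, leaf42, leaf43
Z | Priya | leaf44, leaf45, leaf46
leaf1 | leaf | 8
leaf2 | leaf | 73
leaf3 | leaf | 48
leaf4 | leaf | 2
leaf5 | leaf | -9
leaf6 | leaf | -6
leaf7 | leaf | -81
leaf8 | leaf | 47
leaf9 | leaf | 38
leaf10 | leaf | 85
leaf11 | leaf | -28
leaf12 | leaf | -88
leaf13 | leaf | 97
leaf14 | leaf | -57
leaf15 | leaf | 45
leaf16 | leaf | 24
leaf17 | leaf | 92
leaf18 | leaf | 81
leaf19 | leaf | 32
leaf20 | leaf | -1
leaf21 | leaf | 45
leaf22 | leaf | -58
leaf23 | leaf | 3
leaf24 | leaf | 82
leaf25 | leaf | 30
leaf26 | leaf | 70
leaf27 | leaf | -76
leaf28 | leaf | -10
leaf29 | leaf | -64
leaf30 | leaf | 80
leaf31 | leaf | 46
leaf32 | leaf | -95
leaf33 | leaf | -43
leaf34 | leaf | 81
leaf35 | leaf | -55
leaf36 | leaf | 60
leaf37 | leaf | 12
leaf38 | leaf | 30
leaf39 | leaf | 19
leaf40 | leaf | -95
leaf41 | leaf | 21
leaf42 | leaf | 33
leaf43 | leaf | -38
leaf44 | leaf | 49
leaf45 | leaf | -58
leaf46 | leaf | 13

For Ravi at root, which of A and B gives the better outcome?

J (Priya): min(8, 73, 48) = 8
K (Priya): min(2, -9, -6) = -9
C (Ravi): max(8, -9) = 8
L (Priya): min(-81, 47, 38, 85) = -81
M (Priya): min(-28, -88) = -88
N (Priya): min(97, -57, 45, 24) = -57
D (Ravi): max(-81, -88, -57) = -57
P (Priya): min(92, 81) = 81
Q (Priya): min(32, -1) = -1
E (Ravi): max(81, -1) = 81
A (Priya): min(8, -57, 81) = -57
R (Priya): min(45, -58, 3) = -58
S (Priya): min(82, 30, 70) = 30
T (Priya): min(-76, -10, -64) = -76
F (Ravi): max(-58, 30, -76) = 30
U (Priya): min(80, 46) = 46
V (Priya): min(-95, -43, 81, -55) = -95
W (Priya): min(60, 12, 30) = 12
G (Ravi): max(46, -95, 12) = 46
X (Priya): min(19, -95) = -95
Y (Priya): min(21, 33, -38) = -38
Z (Priya): min(49, -58, 13) = -58
H (Ravi): max(-95, -38, -58) = -38
B (Priya): min(30, 46, -38) = -38
Ravi prefers the higher value; A=-57, B=-38. B is better since -38 > -57.

B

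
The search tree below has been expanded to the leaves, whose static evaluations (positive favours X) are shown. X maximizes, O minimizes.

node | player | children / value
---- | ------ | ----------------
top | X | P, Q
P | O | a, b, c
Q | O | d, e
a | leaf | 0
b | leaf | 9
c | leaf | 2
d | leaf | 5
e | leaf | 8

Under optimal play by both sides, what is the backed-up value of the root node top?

5

P (O): min(0, 9, 2) = 0
Q (O): min(5, 8) = 5
top (X): max(0, 5) = 5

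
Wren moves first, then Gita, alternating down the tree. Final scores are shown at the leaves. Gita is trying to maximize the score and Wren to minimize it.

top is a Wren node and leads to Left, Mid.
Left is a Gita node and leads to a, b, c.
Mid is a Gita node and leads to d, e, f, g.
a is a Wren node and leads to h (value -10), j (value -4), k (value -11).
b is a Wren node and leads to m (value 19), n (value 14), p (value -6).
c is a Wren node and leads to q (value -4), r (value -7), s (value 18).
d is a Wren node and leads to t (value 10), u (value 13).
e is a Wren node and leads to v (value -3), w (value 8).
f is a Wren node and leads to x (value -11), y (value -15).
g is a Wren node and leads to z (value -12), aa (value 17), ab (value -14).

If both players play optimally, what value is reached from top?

a (Wren): min(-10, -4, -11) = -11
b (Wren): min(19, 14, -6) = -6
c (Wren): min(-4, -7, 18) = -7
Left (Gita): max(-11, -6, -7) = -6
d (Wren): min(10, 13) = 10
e (Wren): min(-3, 8) = -3
f (Wren): min(-11, -15) = -15
g (Wren): min(-12, 17, -14) = -14
Mid (Gita): max(10, -3, -15, -14) = 10
top (Wren): min(-6, 10) = -6

-6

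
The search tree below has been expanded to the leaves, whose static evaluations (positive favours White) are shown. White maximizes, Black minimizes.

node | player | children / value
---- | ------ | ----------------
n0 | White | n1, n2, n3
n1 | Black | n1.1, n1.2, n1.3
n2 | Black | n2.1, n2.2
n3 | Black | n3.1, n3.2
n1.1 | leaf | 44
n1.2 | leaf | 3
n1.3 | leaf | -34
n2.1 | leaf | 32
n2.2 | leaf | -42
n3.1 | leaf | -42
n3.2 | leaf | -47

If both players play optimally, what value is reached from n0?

-34

n1 (Black): min(44, 3, -34) = -34
n2 (Black): min(32, -42) = -42
n3 (Black): min(-42, -47) = -47
n0 (White): max(-34, -42, -47) = -34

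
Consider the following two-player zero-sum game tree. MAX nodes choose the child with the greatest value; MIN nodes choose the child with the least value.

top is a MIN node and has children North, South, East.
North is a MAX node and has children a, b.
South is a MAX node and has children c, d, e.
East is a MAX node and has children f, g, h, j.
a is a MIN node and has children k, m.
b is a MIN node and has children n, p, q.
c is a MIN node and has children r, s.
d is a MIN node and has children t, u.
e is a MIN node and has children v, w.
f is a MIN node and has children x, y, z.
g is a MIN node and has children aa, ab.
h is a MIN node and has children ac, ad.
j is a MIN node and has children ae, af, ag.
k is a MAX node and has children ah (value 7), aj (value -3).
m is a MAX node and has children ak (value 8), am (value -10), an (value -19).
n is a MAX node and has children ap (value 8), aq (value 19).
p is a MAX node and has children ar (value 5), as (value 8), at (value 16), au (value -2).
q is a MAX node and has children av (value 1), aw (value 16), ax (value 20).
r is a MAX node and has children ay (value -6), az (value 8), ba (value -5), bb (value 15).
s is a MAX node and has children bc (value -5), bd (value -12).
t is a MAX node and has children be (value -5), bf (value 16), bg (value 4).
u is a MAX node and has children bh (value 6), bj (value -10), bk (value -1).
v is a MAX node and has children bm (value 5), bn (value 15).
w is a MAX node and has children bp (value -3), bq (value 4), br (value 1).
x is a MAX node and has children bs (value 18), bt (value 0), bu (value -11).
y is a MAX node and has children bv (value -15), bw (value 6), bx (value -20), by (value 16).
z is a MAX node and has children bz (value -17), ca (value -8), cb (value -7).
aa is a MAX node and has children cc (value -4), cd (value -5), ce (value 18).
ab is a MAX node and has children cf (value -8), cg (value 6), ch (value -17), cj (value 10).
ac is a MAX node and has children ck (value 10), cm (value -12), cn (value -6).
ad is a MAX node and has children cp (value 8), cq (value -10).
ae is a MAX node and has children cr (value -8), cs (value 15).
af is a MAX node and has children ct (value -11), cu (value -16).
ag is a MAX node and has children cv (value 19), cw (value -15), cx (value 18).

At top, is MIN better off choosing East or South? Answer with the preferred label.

x (MAX): max(18, 0, -11) = 18
y (MAX): max(-15, 6, -20, 16) = 16
z (MAX): max(-17, -8, -7) = -7
f (MIN): min(18, 16, -7) = -7
aa (MAX): max(-4, -5, 18) = 18
ab (MAX): max(-8, 6, -17, 10) = 10
g (MIN): min(18, 10) = 10
ac (MAX): max(10, -12, -6) = 10
ad (MAX): max(8, -10) = 8
h (MIN): min(10, 8) = 8
ae (MAX): max(-8, 15) = 15
af (MAX): max(-11, -16) = -11
ag (MAX): max(19, -15, 18) = 19
j (MIN): min(15, -11, 19) = -11
East (MAX): max(-7, 10, 8, -11) = 10
r (MAX): max(-6, 8, -5, 15) = 15
s (MAX): max(-5, -12) = -5
c (MIN): min(15, -5) = -5
t (MAX): max(-5, 16, 4) = 16
u (MAX): max(6, -10, -1) = 6
d (MIN): min(16, 6) = 6
v (MAX): max(5, 15) = 15
w (MAX): max(-3, 4, 1) = 4
e (MIN): min(15, 4) = 4
South (MAX): max(-5, 6, 4) = 6
MIN prefers the lower value; East=10, South=6. South is better since 6 < 10.

South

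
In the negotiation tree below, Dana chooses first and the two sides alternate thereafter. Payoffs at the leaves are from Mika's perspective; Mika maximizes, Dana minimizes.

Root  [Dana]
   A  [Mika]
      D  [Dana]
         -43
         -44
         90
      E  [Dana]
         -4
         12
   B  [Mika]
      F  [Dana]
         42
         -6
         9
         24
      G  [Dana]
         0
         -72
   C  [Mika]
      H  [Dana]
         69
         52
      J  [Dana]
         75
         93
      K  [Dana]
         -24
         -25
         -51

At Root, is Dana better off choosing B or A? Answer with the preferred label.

F (Dana): min(42, -6, 9, 24) = -6
G (Dana): min(0, -72) = -72
B (Mika): max(-6, -72) = -6
D (Dana): min(-43, -44, 90) = -44
E (Dana): min(-4, 12) = -4
A (Mika): max(-44, -4) = -4
Dana prefers the lower value; B=-6, A=-4. B is better since -6 < -4.

B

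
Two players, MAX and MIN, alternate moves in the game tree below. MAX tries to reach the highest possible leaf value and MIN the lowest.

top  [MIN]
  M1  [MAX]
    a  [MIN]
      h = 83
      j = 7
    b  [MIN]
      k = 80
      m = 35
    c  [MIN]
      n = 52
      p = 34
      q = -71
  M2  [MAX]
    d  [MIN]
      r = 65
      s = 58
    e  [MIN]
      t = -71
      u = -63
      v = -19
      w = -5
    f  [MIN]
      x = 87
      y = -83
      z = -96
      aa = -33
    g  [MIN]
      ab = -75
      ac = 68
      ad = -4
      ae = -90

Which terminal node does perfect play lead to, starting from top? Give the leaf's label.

a (MIN): min(83, 7) = 7
b (MIN): min(80, 35) = 35
c (MIN): min(52, 34, -71) = -71
M1 (MAX): max(7, 35, -71) = 35
d (MIN): min(65, 58) = 58
e (MIN): min(-71, -63, -19, -5) = -71
f (MIN): min(87, -83, -96, -33) = -96
g (MIN): min(-75, 68, -4, -90) = -90
M2 (MAX): max(58, -71, -96, -90) = 58
top (MIN): min(35, 58) = 35
At top, MIN picks M1 (lowest: 35).
At M1, MAX picks b (highest: 35).
At b, MIN picks m (lowest: 35).
Terminal value 35.

m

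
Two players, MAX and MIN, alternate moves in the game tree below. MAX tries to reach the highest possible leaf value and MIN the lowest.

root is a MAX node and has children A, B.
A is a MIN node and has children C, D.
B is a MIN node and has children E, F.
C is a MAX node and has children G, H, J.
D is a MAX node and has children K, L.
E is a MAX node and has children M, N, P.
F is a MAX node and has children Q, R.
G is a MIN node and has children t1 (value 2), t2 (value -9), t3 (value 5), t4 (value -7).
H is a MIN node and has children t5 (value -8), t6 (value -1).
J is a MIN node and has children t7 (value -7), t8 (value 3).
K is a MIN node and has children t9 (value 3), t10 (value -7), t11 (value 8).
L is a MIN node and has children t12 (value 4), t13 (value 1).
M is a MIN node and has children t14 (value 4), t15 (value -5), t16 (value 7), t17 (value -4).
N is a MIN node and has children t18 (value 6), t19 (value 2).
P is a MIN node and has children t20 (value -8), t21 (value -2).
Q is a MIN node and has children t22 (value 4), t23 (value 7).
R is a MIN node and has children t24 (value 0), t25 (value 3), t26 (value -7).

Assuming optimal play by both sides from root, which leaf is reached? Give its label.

t19

G (MIN): min(2, -9, 5, -7) = -9
H (MIN): min(-8, -1) = -8
J (MIN): min(-7, 3) = -7
C (MAX): max(-9, -8, -7) = -7
K (MIN): min(3, -7, 8) = -7
L (MIN): min(4, 1) = 1
D (MAX): max(-7, 1) = 1
A (MIN): min(-7, 1) = -7
M (MIN): min(4, -5, 7, -4) = -5
N (MIN): min(6, 2) = 2
P (MIN): min(-8, -2) = -8
E (MAX): max(-5, 2, -8) = 2
Q (MIN): min(4, 7) = 4
R (MIN): min(0, 3, -7) = -7
F (MAX): max(4, -7) = 4
B (MIN): min(2, 4) = 2
root (MAX): max(-7, 2) = 2
At root, MAX picks B (highest: 2).
At B, MIN picks E (lowest: 2).
At E, MAX picks N (highest: 2).
At N, MIN picks t19 (lowest: 2).
Terminal value 2.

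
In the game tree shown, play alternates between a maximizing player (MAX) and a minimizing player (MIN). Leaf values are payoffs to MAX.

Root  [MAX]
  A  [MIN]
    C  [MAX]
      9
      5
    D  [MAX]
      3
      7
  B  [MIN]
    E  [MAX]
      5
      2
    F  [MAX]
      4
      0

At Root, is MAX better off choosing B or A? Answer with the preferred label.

A

E (MAX): max(5, 2) = 5
F (MAX): max(4, 0) = 4
B (MIN): min(5, 4) = 4
C (MAX): max(9, 5) = 9
D (MAX): max(3, 7) = 7
A (MIN): min(9, 7) = 7
MAX prefers the higher value; B=4, A=7. A is better since 7 > 4.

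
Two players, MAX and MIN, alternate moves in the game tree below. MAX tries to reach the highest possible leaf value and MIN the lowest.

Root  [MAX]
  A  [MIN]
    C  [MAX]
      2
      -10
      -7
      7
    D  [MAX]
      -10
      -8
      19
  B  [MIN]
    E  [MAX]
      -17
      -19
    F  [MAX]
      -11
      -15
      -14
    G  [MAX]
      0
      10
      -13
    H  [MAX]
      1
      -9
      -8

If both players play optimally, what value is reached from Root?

C (MAX): max(2, -10, -7, 7) = 7
D (MAX): max(-10, -8, 19) = 19
A (MIN): min(7, 19) = 7
E (MAX): max(-17, -19) = -17
F (MAX): max(-11, -15, -14) = -11
G (MAX): max(0, 10, -13) = 10
H (MAX): max(1, -9, -8) = 1
B (MIN): min(-17, -11, 10, 1) = -17
Root (MAX): max(7, -17) = 7

7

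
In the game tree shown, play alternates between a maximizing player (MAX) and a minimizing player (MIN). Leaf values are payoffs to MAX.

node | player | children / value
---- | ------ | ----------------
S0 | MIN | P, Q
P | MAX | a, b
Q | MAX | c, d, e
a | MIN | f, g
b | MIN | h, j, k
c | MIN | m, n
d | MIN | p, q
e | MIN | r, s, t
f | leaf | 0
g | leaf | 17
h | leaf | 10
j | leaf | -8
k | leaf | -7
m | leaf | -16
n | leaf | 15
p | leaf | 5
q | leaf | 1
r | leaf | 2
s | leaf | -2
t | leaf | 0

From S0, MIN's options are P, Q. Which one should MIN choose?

a (MIN): min(0, 17) = 0
b (MIN): min(10, -8, -7) = -8
P (MAX): max(0, -8) = 0
c (MIN): min(-16, 15) = -16
d (MIN): min(5, 1) = 1
e (MIN): min(2, -2, 0) = -2
Q (MAX): max(-16, 1, -2) = 1
S0 (MIN): min(0, 1) = 0
MIN at S0 wants the lowest of {P=0, Q=1}, so chooses P.

P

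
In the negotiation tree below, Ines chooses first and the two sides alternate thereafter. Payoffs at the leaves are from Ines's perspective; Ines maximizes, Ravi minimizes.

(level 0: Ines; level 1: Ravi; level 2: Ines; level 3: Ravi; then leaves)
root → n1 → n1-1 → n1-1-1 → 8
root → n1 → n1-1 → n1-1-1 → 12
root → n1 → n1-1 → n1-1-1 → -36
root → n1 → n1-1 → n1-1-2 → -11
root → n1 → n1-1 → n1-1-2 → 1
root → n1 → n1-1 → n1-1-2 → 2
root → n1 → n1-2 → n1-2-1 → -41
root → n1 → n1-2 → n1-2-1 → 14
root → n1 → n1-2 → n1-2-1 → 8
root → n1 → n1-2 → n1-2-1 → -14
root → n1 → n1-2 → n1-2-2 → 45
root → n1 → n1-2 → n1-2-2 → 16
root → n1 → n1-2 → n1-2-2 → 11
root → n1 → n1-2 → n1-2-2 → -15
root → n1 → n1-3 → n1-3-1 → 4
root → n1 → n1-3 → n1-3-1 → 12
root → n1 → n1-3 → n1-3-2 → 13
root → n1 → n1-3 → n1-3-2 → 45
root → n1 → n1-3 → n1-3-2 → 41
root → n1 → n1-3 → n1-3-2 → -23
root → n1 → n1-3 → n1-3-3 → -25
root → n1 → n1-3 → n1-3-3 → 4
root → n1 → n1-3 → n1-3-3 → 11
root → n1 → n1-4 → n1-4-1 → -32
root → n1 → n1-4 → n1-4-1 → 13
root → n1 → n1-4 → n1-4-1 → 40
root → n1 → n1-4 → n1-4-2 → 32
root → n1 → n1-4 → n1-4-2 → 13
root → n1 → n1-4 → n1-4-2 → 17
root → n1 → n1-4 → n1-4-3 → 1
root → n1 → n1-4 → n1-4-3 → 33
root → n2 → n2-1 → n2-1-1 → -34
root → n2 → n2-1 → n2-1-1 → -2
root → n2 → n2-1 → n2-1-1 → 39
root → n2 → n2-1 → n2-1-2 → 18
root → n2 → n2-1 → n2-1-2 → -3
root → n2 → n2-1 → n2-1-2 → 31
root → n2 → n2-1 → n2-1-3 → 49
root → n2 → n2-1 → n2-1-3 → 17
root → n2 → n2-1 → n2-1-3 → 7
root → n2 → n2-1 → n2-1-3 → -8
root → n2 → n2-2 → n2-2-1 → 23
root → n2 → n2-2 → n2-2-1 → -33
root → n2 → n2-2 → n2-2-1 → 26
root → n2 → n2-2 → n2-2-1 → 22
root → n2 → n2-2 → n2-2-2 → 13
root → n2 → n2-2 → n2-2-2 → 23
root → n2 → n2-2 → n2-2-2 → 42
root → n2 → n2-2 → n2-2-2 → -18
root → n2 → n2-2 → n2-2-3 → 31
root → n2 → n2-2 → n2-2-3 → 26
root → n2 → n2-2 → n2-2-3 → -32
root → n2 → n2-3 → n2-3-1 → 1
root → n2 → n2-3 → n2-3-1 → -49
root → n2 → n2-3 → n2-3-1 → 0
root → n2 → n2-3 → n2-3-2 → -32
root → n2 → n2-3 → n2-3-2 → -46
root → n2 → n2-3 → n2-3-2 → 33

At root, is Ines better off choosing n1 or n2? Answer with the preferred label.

n1-1-1 (Ravi): min(8, 12, -36) = -36
n1-1-2 (Ravi): min(-11, 1, 2) = -11
n1-1 (Ines): max(-36, -11) = -11
n1-2-1 (Ravi): min(-41, 14, 8, -14) = -41
n1-2-2 (Ravi): min(45, 16, 11, -15) = -15
n1-2 (Ines): max(-41, -15) = -15
n1-3-1 (Ravi): min(4, 12) = 4
n1-3-2 (Ravi): min(13, 45, 41, -23) = -23
n1-3-3 (Ravi): min(-25, 4, 11) = -25
n1-3 (Ines): max(4, -23, -25) = 4
n1-4-1 (Ravi): min(-32, 13, 40) = -32
n1-4-2 (Ravi): min(32, 13, 17) = 13
n1-4-3 (Ravi): min(1, 33) = 1
n1-4 (Ines): max(-32, 13, 1) = 13
n1 (Ravi): min(-11, -15, 4, 13) = -15
n2-1-1 (Ravi): min(-34, -2, 39) = -34
n2-1-2 (Ravi): min(18, -3, 31) = -3
n2-1-3 (Ravi): min(49, 17, 7, -8) = -8
n2-1 (Ines): max(-34, -3, -8) = -3
n2-2-1 (Ravi): min(23, -33, 26, 22) = -33
n2-2-2 (Ravi): min(13, 23, 42, -18) = -18
n2-2-3 (Ravi): min(31, 26, -32) = -32
n2-2 (Ines): max(-33, -18, -32) = -18
n2-3-1 (Ravi): min(1, -49, 0) = -49
n2-3-2 (Ravi): min(-32, -46, 33) = -46
n2-3 (Ines): max(-49, -46) = -46
n2 (Ravi): min(-3, -18, -46) = -46
Ines prefers the higher value; n1=-15, n2=-46. n1 is better since -15 > -46.

n1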